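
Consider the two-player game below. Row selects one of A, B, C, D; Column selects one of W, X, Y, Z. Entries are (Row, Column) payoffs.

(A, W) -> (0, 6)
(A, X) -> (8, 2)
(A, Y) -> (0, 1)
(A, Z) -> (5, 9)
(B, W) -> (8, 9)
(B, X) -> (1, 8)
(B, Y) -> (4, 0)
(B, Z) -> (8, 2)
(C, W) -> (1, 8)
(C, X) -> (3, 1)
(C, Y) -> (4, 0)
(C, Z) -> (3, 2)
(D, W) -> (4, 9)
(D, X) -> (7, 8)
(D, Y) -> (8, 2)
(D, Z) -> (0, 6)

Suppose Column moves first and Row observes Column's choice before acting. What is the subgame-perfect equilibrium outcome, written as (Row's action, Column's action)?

Backward induction with Column moving first.
- W: BR = B, leader payoff 9.
- X: BR = A, leader payoff 2.
- Y: BR = D, leader payoff 2.
- Z: BR = B, leader payoff 2.
Maximizing over 9, 2, 2, 2, Column chooses W. Subgame-perfect outcome: (B, W) with payoffs (8, 9).

(B, W)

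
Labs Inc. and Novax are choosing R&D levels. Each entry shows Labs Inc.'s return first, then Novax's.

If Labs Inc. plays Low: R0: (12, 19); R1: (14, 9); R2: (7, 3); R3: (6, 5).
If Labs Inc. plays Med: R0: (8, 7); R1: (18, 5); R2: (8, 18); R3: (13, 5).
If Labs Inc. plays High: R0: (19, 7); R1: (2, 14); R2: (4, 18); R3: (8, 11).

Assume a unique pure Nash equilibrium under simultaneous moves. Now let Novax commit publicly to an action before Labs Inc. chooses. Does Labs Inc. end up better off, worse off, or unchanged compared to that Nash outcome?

unchanged

Labs Inc. best-responds to each possible Novax move:
- R0: Labs Inc. compares 12, 8, 19 and picks High; Novax would get 7.
- R1: Labs Inc. compares 14, 18, 2 and picks Med; Novax would get 5.
- R2: Labs Inc. compares 7, 8, 4 and picks Med; Novax would get 18.
- R3: Labs Inc. compares 6, 13, 8 and picks Med; Novax would get 5.
Novax's induced payoffs are 7, 5, 18, 5, so Novax commits to R2. Subgame-perfect outcome: (Med, R2) with payoffs (8, 18).
Under simultaneous play:
Labs Inc.'s best replies: R0→High; R1→Med; R2→Med; R3→Med.
Novax's best replies: Low→R0; Med→R2; High→R2.
The unique mutual best reply is (Med, R2), giving (8, 18).
Labs Inc. earns 8 sequentially versus 8 at the Nash outcome: unchanged.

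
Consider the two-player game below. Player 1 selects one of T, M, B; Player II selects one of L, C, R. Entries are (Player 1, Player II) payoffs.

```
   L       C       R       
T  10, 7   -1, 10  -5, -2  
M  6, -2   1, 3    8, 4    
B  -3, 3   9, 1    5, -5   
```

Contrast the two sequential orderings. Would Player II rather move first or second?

first

If Player 1 leads: Player II's best replies are T→C, M→R, B→L; Player 1's induced payoffs -1, 8, -3; outcome (M, R), payoffs (8, 4).
If Player II leads: Player 1's best replies are L→T, C→B, R→M; Player II's induced payoffs 7, 1, 4; outcome (T, L), payoffs (10, 7).
Player II gets 7 moving first and 4 moving second, so Player II prefers to move first.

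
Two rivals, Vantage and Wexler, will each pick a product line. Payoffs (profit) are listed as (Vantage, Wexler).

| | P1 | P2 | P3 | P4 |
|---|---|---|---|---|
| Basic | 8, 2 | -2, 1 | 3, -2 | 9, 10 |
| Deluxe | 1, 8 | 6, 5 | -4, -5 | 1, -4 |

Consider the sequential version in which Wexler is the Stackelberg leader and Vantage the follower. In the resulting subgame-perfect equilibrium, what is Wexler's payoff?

Work backward from Vantage's decision.
- P1 → Vantage plays Basic (best of 8, 1); Wexler gets 2.
- P2 → Vantage plays Deluxe (best of -2, 6); Wexler gets 5.
- P3 → Vantage plays Basic (best of 3, -4); Wexler gets -2.
- P4 → Vantage plays Basic (best of 9, 1); Wexler gets 10.
Wexler's induced payoffs are 2, 5, -2, 10, so Wexler commits to P4. Subgame-perfect outcome: (Basic, P4) with payoffs (9, 10).

10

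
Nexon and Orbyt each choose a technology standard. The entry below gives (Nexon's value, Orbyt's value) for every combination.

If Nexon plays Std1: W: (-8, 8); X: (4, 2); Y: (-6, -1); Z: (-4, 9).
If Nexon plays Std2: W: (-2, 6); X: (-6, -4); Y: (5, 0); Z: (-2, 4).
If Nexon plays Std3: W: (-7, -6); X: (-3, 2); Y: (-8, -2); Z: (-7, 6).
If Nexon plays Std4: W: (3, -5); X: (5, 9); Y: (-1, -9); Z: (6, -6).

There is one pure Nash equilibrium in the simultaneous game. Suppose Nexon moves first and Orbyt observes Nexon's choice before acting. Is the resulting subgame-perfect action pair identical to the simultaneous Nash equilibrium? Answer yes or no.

Orbyt best-responds to each possible Nexon move:
- Std1: BR = Z, leader payoff -4.
- Std2: BR = W, leader payoff -2.
- Std3: BR = Z, leader payoff -7.
- Std4: BR = X, leader payoff 5.
Maximizing over -4, -2, -7, 5, Nexon chooses Std4. Subgame-perfect outcome: (Std4, X) with payoffs (5, 9).
Now find the simultaneous Nash equilibrium.
Nexon's best replies: W→Std4; X→Std4; Y→Std2; Z→Std4.
Orbyt's best replies: Std1→Z; Std2→W; Std3→Z; Std4→X.
Only (Std4, X) has each player best-responding; Nash payoffs (5, 9).
Sequential outcome (Std4, X) coincides with the Nash profile (Std4, X).

yes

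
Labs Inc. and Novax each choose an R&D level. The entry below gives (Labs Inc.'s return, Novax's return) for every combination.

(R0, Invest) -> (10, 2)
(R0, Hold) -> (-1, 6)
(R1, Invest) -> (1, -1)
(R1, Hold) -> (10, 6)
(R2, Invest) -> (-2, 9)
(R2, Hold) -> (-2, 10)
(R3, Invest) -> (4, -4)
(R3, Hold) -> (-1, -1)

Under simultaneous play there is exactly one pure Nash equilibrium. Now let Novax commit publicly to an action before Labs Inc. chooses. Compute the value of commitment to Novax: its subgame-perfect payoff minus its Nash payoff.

0

Solve by backward induction (Novax leads).
- Invest: BR = R0, leader payoff 2.
- Hold: BR = R1, leader payoff 6.
Among 2, 6, the best is 6 at Hold. Subgame-perfect outcome: (R1, Hold) with payoffs (10, 6).
For the simultaneous game, intersect best replies.
Labs Inc.'s best replies: Invest→R0; Hold→R1.
Novax's best replies: R0→Hold; R1→Hold; R2→Hold; R3→Hold.
The unique mutual best reply is (R1, Hold), giving (10, 6).
Novax's commitment gain: 6 − 6 = 0.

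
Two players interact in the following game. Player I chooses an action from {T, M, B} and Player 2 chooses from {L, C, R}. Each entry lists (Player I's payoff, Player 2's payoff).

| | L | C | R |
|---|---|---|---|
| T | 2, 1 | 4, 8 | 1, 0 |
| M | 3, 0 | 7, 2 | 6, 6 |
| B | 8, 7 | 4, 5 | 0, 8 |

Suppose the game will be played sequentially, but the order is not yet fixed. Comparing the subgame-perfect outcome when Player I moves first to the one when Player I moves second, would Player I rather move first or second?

If Player I leads: Player 2's best replies are T→C, M→R, B→R; Player I's induced payoffs 4, 6, 0; outcome (M, R), payoffs (6, 6).
If Player 2 leads: Player I's best replies are L→B, C→M, R→M; Player 2's induced payoffs 7, 2, 6; outcome (B, L), payoffs (8, 7).
Player I gets 6 moving first and 8 moving second, so Player I prefers to move second.

second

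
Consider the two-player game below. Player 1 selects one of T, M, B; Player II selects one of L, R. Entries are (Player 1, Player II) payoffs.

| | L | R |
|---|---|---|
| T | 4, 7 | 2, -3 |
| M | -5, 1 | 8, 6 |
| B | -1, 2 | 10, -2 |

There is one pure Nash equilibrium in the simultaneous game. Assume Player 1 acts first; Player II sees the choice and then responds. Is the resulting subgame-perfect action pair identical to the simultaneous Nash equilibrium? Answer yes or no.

Player II best-responds to each possible Player 1 move:
- T: BR = L, leader payoff 4.
- M: BR = R, leader payoff 8.
- B: BR = L, leader payoff -1.
Maximizing over 4, 8, -1, Player 1 chooses M. Subgame-perfect outcome: (M, R) with payoffs (8, 6).
Under simultaneous play:
Player 1's best replies: L→T; R→B.
Player II's best replies: T→L; M→R; B→L.
The unique mutual best reply is (T, L), giving (4, 7).
Sequential outcome (M, R) differs from the Nash profile (T, L).

no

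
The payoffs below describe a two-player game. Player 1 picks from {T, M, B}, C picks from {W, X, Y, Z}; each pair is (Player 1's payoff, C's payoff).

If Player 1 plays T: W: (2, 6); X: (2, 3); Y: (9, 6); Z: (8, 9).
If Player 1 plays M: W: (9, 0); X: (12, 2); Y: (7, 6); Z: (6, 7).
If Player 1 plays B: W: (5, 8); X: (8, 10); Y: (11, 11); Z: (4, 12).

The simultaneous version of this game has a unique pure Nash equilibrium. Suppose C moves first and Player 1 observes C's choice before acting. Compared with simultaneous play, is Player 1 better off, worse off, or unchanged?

better off

Solve by backward induction (C leads).
- W: BR = M, leader payoff 0.
- X: BR = M, leader payoff 2.
- Y: BR = B, leader payoff 11.
- Z: BR = T, leader payoff 9.
Among 0, 2, 11, 9, the best is 11 at Y. Subgame-perfect outcome: (B, Y) with payoffs (11, 11).
Now find the simultaneous Nash equilibrium.
Player 1's best replies: W→M; X→M; Y→B; Z→T.
C's best replies: T→Z; M→Z; B→Z.
Only (T, Z) has each player best-responding; Nash payoffs (8, 9).
Player 1 earns 11 sequentially versus 8 at the Nash outcome: better off.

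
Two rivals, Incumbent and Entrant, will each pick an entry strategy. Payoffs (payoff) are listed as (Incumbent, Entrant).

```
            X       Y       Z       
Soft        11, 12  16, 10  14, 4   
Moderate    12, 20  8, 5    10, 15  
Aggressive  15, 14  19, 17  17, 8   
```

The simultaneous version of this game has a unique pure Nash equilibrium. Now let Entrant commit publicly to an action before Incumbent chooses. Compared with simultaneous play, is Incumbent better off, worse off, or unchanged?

unchanged

Work backward from Incumbent's decision.
- X: Incumbent compares 11, 12, 15 and picks Aggressive; Entrant would get 14.
- Y: Incumbent compares 16, 8, 19 and picks Aggressive; Entrant would get 17.
- Z: Incumbent compares 14, 10, 17 and picks Aggressive; Entrant would get 8.
Maximizing over 14, 17, 8, Entrant chooses Y. Subgame-perfect outcome: (Aggressive, Y) with payoffs (19, 17).
Under simultaneous play:
Incumbent's best replies: X→Aggressive; Y→Aggressive; Z→Aggressive.
Entrant's best replies: Soft→X; Moderate→X; Aggressive→Y.
Only (Aggressive, Y) has each player best-responding; Nash payoffs (19, 17).
Incumbent earns 19 sequentially versus 19 at the Nash outcome: unchanged.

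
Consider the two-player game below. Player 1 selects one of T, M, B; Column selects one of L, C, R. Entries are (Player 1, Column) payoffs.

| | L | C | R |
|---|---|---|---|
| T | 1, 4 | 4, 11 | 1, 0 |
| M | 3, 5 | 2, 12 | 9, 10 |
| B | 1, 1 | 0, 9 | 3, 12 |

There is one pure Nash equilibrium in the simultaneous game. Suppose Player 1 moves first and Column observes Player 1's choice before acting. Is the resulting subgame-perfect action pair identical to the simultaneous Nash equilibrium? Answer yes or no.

yes

Backward induction with Player 1 moving first.
- T: BR = C, leader payoff 4.
- M: BR = C, leader payoff 2.
- B: BR = R, leader payoff 3.
Player 1's induced payoffs are 4, 2, 3, so Player 1 commits to T. Subgame-perfect outcome: (T, C) with payoffs (4, 11).
Under simultaneous play:
Player 1's best replies: L→M; C→T; R→M.
Column's best replies: T→C; M→C; B→R.
The unique mutual best reply is (T, C), giving (4, 11).
Sequential outcome (T, C) coincides with the Nash profile (T, C).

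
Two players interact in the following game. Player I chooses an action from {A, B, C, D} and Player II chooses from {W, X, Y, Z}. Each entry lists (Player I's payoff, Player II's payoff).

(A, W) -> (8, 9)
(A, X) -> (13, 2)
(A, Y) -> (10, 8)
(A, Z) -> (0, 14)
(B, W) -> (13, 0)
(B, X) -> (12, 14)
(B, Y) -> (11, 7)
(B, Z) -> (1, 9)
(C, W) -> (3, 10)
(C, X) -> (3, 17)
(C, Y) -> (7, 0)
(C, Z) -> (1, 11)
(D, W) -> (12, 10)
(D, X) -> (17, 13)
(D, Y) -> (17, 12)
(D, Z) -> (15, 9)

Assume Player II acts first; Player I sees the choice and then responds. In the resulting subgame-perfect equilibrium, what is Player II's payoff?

13

Backward induction with Player II moving first.
- W: BR = B, leader payoff 0.
- X: BR = D, leader payoff 13.
- Y: BR = D, leader payoff 12.
- Z: BR = D, leader payoff 9.
Among 0, 13, 12, 9, the best is 13 at X. Subgame-perfect outcome: (D, X) with payoffs (17, 13).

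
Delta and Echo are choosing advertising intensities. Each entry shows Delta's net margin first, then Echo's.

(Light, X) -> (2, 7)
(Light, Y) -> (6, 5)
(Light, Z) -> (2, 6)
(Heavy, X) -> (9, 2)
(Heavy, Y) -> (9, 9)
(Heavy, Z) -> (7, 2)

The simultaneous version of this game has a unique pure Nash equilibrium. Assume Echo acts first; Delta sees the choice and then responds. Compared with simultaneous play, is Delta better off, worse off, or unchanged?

unchanged

Delta best-responds to each possible Echo move:
- X: BR = Heavy, leader payoff 2.
- Y: BR = Heavy, leader payoff 9.
- Z: BR = Heavy, leader payoff 2.
Echo's induced payoffs are 2, 9, 2, so Echo commits to Y. Subgame-perfect outcome: (Heavy, Y) with payoffs (9, 9).
Under simultaneous play:
Delta's best replies: X→Heavy; Y→Heavy; Z→Heavy.
Echo's best replies: Light→X; Heavy→Y.
The unique mutual best reply is (Heavy, Y), giving (9, 9).
Delta earns 9 sequentially versus 9 at the Nash outcome: unchanged.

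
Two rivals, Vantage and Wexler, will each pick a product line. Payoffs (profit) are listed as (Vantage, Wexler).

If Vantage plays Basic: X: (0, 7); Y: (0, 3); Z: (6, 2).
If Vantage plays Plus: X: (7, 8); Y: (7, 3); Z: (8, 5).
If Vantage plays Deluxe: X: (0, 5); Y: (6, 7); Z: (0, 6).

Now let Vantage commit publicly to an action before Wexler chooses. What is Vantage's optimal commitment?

Plus

Work backward from Wexler's decision.
- Basic → Wexler plays X (best of 7, 3, 2); Vantage gets 0.
- Plus → Wexler plays X (best of 8, 3, 5); Vantage gets 7.
- Deluxe → Wexler plays Y (best of 5, 7, 6); Vantage gets 6.
Among 0, 7, 6, the best is 7 at Plus. Subgame-perfect outcome: (Plus, X) with payoffs (7, 8).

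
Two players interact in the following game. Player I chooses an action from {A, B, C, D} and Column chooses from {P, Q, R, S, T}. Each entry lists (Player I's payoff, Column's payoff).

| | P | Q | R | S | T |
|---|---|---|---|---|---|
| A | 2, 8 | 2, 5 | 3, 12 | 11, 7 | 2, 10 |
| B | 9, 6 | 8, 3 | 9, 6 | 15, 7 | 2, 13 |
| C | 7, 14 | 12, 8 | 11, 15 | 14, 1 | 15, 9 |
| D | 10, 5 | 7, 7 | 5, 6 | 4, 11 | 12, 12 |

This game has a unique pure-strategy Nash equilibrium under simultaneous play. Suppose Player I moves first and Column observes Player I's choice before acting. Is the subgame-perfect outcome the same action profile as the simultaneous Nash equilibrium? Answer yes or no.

Work backward from Column's decision.
- A: Column compares 8, 5, 12, 7, 10 and picks R; Player I would get 3.
- B: Column compares 6, 3, 6, 7, 13 and picks T; Player I would get 2.
- C: Column compares 14, 8, 15, 1, 9 and picks R; Player I would get 11.
- D: Column compares 5, 7, 6, 11, 12 and picks T; Player I would get 12.
Among 3, 2, 11, 12, the best is 12 at D. Subgame-perfect outcome: (D, T) with payoffs (12, 12).
Under simultaneous play:
Player I's best replies: P→D; Q→C; R→C; S→B; T→C.
Column's best replies: A→R; B→T; C→R; D→T.
The unique mutual best reply is (C, R), giving (11, 15).
Sequential outcome (D, T) differs from the Nash profile (C, R).

no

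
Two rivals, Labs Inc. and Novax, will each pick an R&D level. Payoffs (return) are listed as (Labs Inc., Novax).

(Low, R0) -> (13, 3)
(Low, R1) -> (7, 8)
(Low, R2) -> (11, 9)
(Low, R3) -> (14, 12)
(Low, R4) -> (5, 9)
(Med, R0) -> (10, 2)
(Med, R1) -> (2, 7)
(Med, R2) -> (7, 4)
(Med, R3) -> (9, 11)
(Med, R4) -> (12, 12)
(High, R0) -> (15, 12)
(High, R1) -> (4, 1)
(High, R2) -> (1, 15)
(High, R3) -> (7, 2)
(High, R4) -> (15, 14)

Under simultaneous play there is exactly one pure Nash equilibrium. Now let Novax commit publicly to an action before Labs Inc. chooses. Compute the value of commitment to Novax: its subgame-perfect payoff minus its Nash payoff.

Solve by backward induction (Novax leads).
- R0: Labs Inc. compares 13, 10, 15 and picks High; Novax would get 12.
- R1: Labs Inc. compares 7, 2, 4 and picks Low; Novax would get 8.
- R2: Labs Inc. compares 11, 7, 1 and picks Low; Novax would get 9.
- R3: Labs Inc. compares 14, 9, 7 and picks Low; Novax would get 12.
- R4: Labs Inc. compares 5, 12, 15 and picks High; Novax would get 14.
Novax's induced payoffs are 12, 8, 9, 12, 14, so Novax commits to R4. Subgame-perfect outcome: (High, R4) with payoffs (15, 14).
Now find the simultaneous Nash equilibrium.
Labs Inc.'s best replies: R0→High; R1→Low; R2→Low; R3→Low; R4→High.
Novax's best replies: Low→R3; Med→R4; High→R2.
The unique mutual best reply is (Low, R3), giving (14, 12).
Novax's commitment gain: 14 − 12 = 2.

2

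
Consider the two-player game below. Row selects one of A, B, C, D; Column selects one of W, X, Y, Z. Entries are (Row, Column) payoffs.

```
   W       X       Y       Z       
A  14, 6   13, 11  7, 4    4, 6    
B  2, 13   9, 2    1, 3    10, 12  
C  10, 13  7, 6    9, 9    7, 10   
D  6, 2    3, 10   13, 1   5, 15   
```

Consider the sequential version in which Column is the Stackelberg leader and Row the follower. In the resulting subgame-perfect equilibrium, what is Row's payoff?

Solve by backward induction (Column leads).
- W → Row plays A (best of 14, 2, 10, 6); Column gets 6.
- X → Row plays A (best of 13, 9, 7, 3); Column gets 11.
- Y → Row plays D (best of 7, 1, 9, 13); Column gets 1.
- Z → Row plays B (best of 4, 10, 7, 5); Column gets 12.
Among 6, 11, 1, 12, the best is 12 at Z. Subgame-perfect outcome: (B, Z) with payoffs (10, 12).

10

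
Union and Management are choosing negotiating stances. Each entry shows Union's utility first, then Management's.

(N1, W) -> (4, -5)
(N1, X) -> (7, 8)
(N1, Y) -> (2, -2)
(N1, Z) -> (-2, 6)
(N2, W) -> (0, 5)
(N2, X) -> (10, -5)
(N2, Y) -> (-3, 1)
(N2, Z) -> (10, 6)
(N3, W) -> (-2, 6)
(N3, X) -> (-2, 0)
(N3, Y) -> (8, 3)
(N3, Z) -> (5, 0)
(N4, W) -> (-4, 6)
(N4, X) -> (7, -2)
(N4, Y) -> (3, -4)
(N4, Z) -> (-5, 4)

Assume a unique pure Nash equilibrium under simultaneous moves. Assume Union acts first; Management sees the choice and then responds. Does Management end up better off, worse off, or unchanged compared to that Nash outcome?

Backward induction with Union moving first.
- N1: Management compares -5, 8, -2, 6 and picks X; Union would get 7.
- N2: Management compares 5, -5, 1, 6 and picks Z; Union would get 10.
- N3: Management compares 6, 0, 3, 0 and picks W; Union would get -2.
- N4: Management compares 6, -2, -4, 4 and picks W; Union would get -4.
Maximizing over 7, 10, -2, -4, Union chooses N2. Subgame-perfect outcome: (N2, Z) with payoffs (10, 6).
Now find the simultaneous Nash equilibrium.
Union's best replies: W→N1; X→N2; Y→N3; Z→N2.
Management's best replies: N1→X; N2→Z; N3→W; N4→W.
Only (N2, Z) has each player best-responding; Nash payoffs (10, 6).
Management earns 6 sequentially versus 6 at the Nash outcome: unchanged.

unchanged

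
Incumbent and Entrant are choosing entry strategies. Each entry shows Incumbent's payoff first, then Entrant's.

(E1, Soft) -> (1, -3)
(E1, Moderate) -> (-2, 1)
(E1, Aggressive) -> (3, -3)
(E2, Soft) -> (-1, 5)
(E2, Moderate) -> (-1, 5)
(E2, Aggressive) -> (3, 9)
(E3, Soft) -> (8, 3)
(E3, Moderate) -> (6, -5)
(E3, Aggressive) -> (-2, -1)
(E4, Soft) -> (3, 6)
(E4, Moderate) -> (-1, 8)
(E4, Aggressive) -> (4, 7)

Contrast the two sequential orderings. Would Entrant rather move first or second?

first

If Incumbent leads: Entrant's best replies are E1→Moderate, E2→Aggressive, E3→Soft, E4→Moderate; Incumbent's induced payoffs -2, 3, 8, -1; outcome (E3, Soft), payoffs (8, 3).
If Entrant leads: Incumbent's best replies are Soft→E3, Moderate→E3, Aggressive→E4; Entrant's induced payoffs 3, -5, 7; outcome (E4, Aggressive), payoffs (4, 7).
Entrant gets 7 moving first and 3 moving second, so Entrant prefers to move first.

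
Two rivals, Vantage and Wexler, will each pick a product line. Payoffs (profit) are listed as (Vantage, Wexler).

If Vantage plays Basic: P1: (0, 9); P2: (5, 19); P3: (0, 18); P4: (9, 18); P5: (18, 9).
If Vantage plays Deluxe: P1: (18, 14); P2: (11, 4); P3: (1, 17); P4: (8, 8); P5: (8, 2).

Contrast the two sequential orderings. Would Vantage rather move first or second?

second

If Vantage leads: Wexler's best replies are Basic→P2, Deluxe→P3; Vantage's induced payoffs 5, 1; outcome (Basic, P2), payoffs (5, 19).
If Wexler leads: Vantage's best replies are P1→Deluxe, P2→Deluxe, P3→Deluxe, P4→Basic, P5→Basic; Wexler's induced payoffs 14, 4, 17, 18, 9; outcome (Basic, P4), payoffs (9, 18).
Vantage gets 5 moving first and 9 moving second, so Vantage prefers to move second.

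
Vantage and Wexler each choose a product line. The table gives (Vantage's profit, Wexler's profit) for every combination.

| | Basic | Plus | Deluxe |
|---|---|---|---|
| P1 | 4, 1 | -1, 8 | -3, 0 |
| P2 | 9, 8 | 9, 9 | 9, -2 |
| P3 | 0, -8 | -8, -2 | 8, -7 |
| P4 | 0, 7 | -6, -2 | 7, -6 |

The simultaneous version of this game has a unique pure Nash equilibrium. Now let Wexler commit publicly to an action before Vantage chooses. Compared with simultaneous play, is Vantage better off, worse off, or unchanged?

unchanged

Solve by backward induction (Wexler leads).
- Basic → Vantage plays P2 (best of 4, 9, 0, 0); Wexler gets 8.
- Plus → Vantage plays P2 (best of -1, 9, -8, -6); Wexler gets 9.
- Deluxe → Vantage plays P2 (best of -3, 9, 8, 7); Wexler gets -2.
Maximizing over 8, 9, -2, Wexler chooses Plus. Subgame-perfect outcome: (P2, Plus) with payoffs (9, 9).
Under simultaneous play:
Vantage's best replies: Basic→P2; Plus→P2; Deluxe→P2.
Wexler's best replies: P1→Plus; P2→Plus; P3→Plus; P4→Basic.
The unique mutual best reply is (P2, Plus), giving (9, 9).
Vantage earns 9 sequentially versus 9 at the Nash outcome: unchanged.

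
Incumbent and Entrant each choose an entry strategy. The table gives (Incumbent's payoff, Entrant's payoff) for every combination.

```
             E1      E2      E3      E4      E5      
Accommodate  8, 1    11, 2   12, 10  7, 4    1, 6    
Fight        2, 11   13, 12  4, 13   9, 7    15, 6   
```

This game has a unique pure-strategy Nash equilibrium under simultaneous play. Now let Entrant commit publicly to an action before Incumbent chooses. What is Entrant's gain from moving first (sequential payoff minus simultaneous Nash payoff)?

Backward induction with Entrant moving first.
- E1 → Incumbent plays Accommodate (best of 8, 2); Entrant gets 1.
- E2 → Incumbent plays Fight (best of 11, 13); Entrant gets 12.
- E3 → Incumbent plays Accommodate (best of 12, 4); Entrant gets 10.
- E4 → Incumbent plays Fight (best of 7, 9); Entrant gets 7.
- E5 → Incumbent plays Fight (best of 1, 15); Entrant gets 6.
Entrant's induced payoffs are 1, 12, 10, 7, 6, so Entrant commits to E2. Subgame-perfect outcome: (Fight, E2) with payoffs (13, 12).
Now find the simultaneous Nash equilibrium.
Incumbent's best replies: E1→Accommodate; E2→Fight; E3→Accommodate; E4→Fight; E5→Fight.
Entrant's best replies: Accommodate→E3; Fight→E3.
The unique mutual best reply is (Accommodate, E3), giving (12, 10).
Entrant's commitment gain: 12 − 10 = 2.

2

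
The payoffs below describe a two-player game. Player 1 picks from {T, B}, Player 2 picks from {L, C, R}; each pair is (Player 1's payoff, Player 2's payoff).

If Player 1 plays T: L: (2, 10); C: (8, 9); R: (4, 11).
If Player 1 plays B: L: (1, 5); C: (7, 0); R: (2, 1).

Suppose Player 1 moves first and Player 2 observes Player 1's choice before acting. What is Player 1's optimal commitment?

T

Player 2 best-responds to each possible Player 1 move:
- T: Player 2 compares 10, 9, 11 and picks R; Player 1 would get 4.
- B: Player 2 compares 5, 0, 1 and picks L; Player 1 would get 1.
Among 4, 1, the best is 4 at T. Subgame-perfect outcome: (T, R) with payoffs (4, 11).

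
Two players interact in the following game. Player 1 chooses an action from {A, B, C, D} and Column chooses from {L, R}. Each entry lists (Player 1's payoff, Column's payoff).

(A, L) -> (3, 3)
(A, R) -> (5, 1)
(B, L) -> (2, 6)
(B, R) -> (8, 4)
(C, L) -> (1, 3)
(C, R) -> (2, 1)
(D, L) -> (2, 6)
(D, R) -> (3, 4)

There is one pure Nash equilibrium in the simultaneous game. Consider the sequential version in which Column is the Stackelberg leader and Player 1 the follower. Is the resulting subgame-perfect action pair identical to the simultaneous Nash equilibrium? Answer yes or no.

Backward induction with Column moving first.
- L → Player 1 plays A (best of 3, 2, 1, 2); Column gets 3.
- R → Player 1 plays B (best of 5, 8, 2, 3); Column gets 4.
Column's induced payoffs are 3, 4, so Column commits to R. Subgame-perfect outcome: (B, R) with payoffs (8, 4).
For the simultaneous game, intersect best replies.
Player 1's best replies: L→A; R→B.
Column's best replies: A→L; B→L; C→L; D→L.
Only (A, L) has each player best-responding; Nash payoffs (3, 3).
Sequential outcome (B, R) differs from the Nash profile (A, L).

no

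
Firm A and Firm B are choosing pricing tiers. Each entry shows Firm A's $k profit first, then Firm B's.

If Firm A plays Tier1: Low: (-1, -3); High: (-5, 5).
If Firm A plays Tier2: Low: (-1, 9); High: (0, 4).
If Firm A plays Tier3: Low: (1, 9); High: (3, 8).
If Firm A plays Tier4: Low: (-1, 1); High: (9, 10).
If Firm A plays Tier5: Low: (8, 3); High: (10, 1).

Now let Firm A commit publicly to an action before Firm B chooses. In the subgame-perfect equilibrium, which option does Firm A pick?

Solve by backward induction (Firm A leads).
- Tier1 → Firm B plays High (best of -3, 5); Firm A gets -5.
- Tier2 → Firm B plays Low (best of 9, 4); Firm A gets -1.
- Tier3 → Firm B plays Low (best of 9, 8); Firm A gets 1.
- Tier4 → Firm B plays High (best of 1, 10); Firm A gets 9.
- Tier5 → Firm B plays Low (best of 3, 1); Firm A gets 8.
Among -5, -1, 1, 9, 8, the best is 9 at Tier4. Subgame-perfect outcome: (Tier4, High) with payoffs (9, 10).

Tier4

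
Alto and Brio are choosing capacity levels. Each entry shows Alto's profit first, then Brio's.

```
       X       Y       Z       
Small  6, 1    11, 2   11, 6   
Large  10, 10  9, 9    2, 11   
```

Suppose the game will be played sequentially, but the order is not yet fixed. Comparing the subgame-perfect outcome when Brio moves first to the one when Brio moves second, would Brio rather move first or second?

If Alto leads: Brio's best replies are Small→Z, Large→Z; Alto's induced payoffs 11, 2; outcome (Small, Z), payoffs (11, 6).
If Brio leads: Alto's best replies are X→Large, Y→Small, Z→Small; Brio's induced payoffs 10, 2, 6; outcome (Large, X), payoffs (10, 10).
Brio gets 10 moving first and 6 moving second, so Brio prefers to move first.

first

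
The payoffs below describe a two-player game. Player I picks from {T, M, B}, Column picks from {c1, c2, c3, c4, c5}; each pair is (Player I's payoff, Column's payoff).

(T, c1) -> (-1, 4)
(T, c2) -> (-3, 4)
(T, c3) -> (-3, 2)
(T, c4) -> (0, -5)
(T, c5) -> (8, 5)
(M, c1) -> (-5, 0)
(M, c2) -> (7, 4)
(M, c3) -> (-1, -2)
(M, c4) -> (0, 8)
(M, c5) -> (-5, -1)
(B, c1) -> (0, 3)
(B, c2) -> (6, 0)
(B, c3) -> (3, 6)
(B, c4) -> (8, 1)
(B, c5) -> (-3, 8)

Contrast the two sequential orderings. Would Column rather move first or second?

If Player I leads: Column's best replies are T→c5, M→c4, B→c5; Player I's induced payoffs 8, 0, -3; outcome (T, c5), payoffs (8, 5).
If Column leads: Player I's best replies are c1→B, c2→M, c3→B, c4→B, c5→T; Column's induced payoffs 3, 4, 6, 1, 5; outcome (B, c3), payoffs (3, 6).
Column gets 6 moving first and 5 moving second, so Column prefers to move first.

first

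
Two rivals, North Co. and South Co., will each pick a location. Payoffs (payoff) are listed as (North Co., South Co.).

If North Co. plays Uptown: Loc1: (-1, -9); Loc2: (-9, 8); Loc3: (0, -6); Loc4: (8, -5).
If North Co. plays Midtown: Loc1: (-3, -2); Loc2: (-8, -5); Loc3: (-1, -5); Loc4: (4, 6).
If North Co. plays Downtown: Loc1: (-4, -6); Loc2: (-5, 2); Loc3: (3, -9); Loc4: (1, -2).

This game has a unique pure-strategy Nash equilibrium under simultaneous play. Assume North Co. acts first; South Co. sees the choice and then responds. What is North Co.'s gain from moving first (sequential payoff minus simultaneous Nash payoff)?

South Co. best-responds to each possible North Co. move:
- Uptown: South Co. compares -9, 8, -6, -5 and picks Loc2; North Co. would get -9.
- Midtown: South Co. compares -2, -5, -5, 6 and picks Loc4; North Co. would get 4.
- Downtown: South Co. compares -6, 2, -9, -2 and picks Loc2; North Co. would get -5.
Among -9, 4, -5, the best is 4 at Midtown. Subgame-perfect outcome: (Midtown, Loc4) with payoffs (4, 6).
For the simultaneous game, intersect best replies.
North Co.'s best replies: Loc1→Uptown; Loc2→Downtown; Loc3→Downtown; Loc4→Uptown.
South Co.'s best replies: Uptown→Loc2; Midtown→Loc4; Downtown→Loc2.
Only (Downtown, Loc2) has each player best-responding; Nash payoffs (-5, 2).
North Co.'s commitment gain: 4 − -5 = 9.

9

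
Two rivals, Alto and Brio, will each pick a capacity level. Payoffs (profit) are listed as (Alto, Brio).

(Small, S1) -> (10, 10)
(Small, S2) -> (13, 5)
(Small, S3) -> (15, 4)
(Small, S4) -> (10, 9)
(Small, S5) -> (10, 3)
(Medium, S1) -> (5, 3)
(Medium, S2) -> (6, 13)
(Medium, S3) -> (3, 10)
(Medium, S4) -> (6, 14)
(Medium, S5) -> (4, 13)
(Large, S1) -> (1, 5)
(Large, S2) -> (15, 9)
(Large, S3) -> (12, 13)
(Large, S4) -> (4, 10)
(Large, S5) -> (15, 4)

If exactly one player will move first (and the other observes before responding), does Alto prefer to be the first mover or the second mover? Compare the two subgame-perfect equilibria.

If Alto leads: Brio's best replies are Small→S1, Medium→S4, Large→S3; Alto's induced payoffs 10, 6, 12; outcome (Large, S3), payoffs (12, 13).
If Brio leads: Alto's best replies are S1→Small, S2→Large, S3→Small, S4→Small, S5→Large; Brio's induced payoffs 10, 9, 4, 9, 4; outcome (Small, S1), payoffs (10, 10).
Alto gets 12 moving first and 10 moving second, so Alto prefers to move first.

first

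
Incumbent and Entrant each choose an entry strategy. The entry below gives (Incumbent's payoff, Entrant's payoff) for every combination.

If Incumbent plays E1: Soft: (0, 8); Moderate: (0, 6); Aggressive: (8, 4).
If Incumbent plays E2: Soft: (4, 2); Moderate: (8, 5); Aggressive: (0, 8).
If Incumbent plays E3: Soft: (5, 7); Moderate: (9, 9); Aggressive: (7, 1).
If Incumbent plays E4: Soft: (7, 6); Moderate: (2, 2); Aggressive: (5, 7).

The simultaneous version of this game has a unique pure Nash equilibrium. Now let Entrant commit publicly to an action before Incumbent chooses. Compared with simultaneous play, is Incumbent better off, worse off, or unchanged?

unchanged

Solve by backward induction (Entrant leads).
- Soft: BR = E4, leader payoff 6.
- Moderate: BR = E3, leader payoff 9.
- Aggressive: BR = E1, leader payoff 4.
Maximizing over 6, 9, 4, Entrant chooses Moderate. Subgame-perfect outcome: (E3, Moderate) with payoffs (9, 9).
For the simultaneous game, intersect best replies.
Incumbent's best replies: Soft→E4; Moderate→E3; Aggressive→E1.
Entrant's best replies: E1→Soft; E2→Aggressive; E3→Moderate; E4→Aggressive.
Only (E3, Moderate) has each player best-responding; Nash payoffs (9, 9).
Incumbent earns 9 sequentially versus 9 at the Nash outcome: unchanged.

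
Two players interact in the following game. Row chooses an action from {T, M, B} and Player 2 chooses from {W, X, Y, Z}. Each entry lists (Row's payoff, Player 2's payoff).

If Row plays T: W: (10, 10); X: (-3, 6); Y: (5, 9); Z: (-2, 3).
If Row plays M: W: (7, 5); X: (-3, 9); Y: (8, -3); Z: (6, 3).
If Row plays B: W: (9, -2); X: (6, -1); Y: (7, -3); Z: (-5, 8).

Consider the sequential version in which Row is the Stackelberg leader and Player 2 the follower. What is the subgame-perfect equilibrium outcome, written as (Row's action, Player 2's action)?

(T, W)

Solve by backward induction (Row leads).
- T: BR = W, leader payoff 10.
- M: BR = X, leader payoff -3.
- B: BR = Z, leader payoff -5.
Row's induced payoffs are 10, -3, -5, so Row commits to T. Subgame-perfect outcome: (T, W) with payoffs (10, 10).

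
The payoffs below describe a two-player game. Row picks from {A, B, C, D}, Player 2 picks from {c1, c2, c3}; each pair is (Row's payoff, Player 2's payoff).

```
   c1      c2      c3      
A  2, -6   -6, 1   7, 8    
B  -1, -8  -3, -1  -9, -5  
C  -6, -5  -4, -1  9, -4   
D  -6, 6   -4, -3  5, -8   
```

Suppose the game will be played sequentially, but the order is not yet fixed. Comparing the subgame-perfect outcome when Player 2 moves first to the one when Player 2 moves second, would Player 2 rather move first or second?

If Row leads: Player 2's best replies are A→c3, B→c2, C→c2, D→c1; Row's induced payoffs 7, -3, -4, -6; outcome (A, c3), payoffs (7, 8).
If Player 2 leads: Row's best replies are c1→A, c2→B, c3→C; Player 2's induced payoffs -6, -1, -4; outcome (B, c2), payoffs (-3, -1).
Player 2 gets -1 moving first and 8 moving second, so Player 2 prefers to move second.

second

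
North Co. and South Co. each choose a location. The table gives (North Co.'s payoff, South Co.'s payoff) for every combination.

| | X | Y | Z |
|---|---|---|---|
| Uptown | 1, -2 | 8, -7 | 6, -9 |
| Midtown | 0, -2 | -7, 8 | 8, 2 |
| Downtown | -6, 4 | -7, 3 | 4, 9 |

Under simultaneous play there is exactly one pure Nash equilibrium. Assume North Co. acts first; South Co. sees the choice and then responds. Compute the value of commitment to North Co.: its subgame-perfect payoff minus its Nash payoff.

Solve by backward induction (North Co. leads).
- Uptown → South Co. plays X (best of -2, -7, -9); North Co. gets 1.
- Midtown → South Co. plays Y (best of -2, 8, 2); North Co. gets -7.
- Downtown → South Co. plays Z (best of 4, 3, 9); North Co. gets 4.
Among 1, -7, 4, the best is 4 at Downtown. Subgame-perfect outcome: (Downtown, Z) with payoffs (4, 9).
Under simultaneous play:
North Co.'s best replies: X→Uptown; Y→Uptown; Z→Midtown.
South Co.'s best replies: Uptown→X; Midtown→Y; Downtown→Z.
Only (Uptown, X) has each player best-responding; Nash payoffs (1, -2).
North Co.'s commitment gain: 4 − 1 = 3.

3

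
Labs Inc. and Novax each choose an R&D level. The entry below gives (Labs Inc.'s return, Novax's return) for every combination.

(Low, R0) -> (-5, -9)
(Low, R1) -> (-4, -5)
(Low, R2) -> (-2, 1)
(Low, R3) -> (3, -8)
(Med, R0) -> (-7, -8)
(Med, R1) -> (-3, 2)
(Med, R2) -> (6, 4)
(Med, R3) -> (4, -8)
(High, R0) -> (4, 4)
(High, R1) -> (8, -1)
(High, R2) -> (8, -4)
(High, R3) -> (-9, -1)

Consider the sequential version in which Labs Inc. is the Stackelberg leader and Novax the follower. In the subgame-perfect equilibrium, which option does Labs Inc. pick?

Med

Backward induction with Labs Inc. moving first.
- Low: Novax compares -9, -5, 1, -8 and picks R2; Labs Inc. would get -2.
- Med: Novax compares -8, 2, 4, -8 and picks R2; Labs Inc. would get 6.
- High: Novax compares 4, -1, -4, -1 and picks R0; Labs Inc. would get 4.
Labs Inc.'s induced payoffs are -2, 6, 4, so Labs Inc. commits to Med. Subgame-perfect outcome: (Med, R2) with payoffs (6, 4).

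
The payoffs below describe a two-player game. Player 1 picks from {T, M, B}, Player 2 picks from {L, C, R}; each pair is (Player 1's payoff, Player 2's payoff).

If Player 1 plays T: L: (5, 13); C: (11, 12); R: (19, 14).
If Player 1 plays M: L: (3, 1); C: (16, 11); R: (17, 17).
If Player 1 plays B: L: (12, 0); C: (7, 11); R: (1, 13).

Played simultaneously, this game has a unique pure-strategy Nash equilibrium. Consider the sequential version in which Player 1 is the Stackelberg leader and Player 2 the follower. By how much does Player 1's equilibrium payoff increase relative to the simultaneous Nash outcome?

0

Work backward from Player 2's decision.
- T: Player 2 compares 13, 12, 14 and picks R; Player 1 would get 19.
- M: Player 2 compares 1, 11, 17 and picks R; Player 1 would get 17.
- B: Player 2 compares 0, 11, 13 and picks R; Player 1 would get 1.
Among 19, 17, 1, the best is 19 at T. Subgame-perfect outcome: (T, R) with payoffs (19, 14).
Now find the simultaneous Nash equilibrium.
Player 1's best replies: L→B; C→M; R→T.
Player 2's best replies: T→R; M→R; B→R.
Only (T, R) has each player best-responding; Nash payoffs (19, 14).
Player 1's commitment gain: 19 − 19 = 0.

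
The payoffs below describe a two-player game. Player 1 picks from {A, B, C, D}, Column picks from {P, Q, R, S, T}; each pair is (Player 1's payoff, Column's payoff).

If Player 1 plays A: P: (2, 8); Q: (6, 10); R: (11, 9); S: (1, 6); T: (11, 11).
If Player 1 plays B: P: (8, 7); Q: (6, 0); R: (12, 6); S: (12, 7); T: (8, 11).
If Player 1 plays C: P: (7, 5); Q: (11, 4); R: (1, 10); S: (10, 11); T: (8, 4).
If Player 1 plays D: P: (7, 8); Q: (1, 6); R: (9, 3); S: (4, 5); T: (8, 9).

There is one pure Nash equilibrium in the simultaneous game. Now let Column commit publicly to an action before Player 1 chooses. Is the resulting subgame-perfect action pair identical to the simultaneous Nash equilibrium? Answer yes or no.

Backward induction with Column moving first.
- P: BR = B, leader payoff 7.
- Q: BR = C, leader payoff 4.
- R: BR = B, leader payoff 6.
- S: BR = B, leader payoff 7.
- T: BR = A, leader payoff 11.
Among 7, 4, 6, 7, 11, the best is 11 at T. Subgame-perfect outcome: (A, T) with payoffs (11, 11).
For the simultaneous game, intersect best replies.
Player 1's best replies: P→B; Q→C; R→B; S→B; T→A.
Column's best replies: A→T; B→T; C→S; D→T.
Only (A, T) has each player best-responding; Nash payoffs (11, 11).
Sequential outcome (A, T) coincides with the Nash profile (A, T).

yes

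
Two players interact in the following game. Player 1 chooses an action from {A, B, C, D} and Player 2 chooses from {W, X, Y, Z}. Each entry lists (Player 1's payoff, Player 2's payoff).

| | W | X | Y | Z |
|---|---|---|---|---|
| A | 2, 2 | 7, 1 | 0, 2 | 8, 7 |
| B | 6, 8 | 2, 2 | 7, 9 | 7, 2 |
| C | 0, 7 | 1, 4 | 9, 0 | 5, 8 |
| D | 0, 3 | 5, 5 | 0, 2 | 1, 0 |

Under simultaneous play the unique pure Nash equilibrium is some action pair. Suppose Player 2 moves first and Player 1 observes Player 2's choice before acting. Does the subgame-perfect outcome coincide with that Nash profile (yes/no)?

Player 1 best-responds to each possible Player 2 move:
- W: BR = B, leader payoff 8.
- X: BR = A, leader payoff 1.
- Y: BR = C, leader payoff 0.
- Z: BR = A, leader payoff 7.
Among 8, 1, 0, 7, the best is 8 at W. Subgame-perfect outcome: (B, W) with payoffs (6, 8).
Under simultaneous play:
Player 1's best replies: W→B; X→A; Y→C; Z→A.
Player 2's best replies: A→Z; B→Y; C→Z; D→X.
The unique mutual best reply is (A, Z), giving (8, 7).
Sequential outcome (B, W) differs from the Nash profile (A, Z).

no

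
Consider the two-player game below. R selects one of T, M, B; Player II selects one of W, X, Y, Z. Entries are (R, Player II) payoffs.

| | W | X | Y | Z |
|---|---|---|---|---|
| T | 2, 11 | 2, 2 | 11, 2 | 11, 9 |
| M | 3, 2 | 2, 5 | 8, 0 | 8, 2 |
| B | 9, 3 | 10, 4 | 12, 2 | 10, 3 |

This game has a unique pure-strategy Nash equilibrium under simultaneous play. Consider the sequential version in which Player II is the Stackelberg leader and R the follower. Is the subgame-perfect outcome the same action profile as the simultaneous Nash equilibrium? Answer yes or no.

Backward induction with Player II moving first.
- W: BR = B, leader payoff 3.
- X: BR = B, leader payoff 4.
- Y: BR = B, leader payoff 2.
- Z: BR = T, leader payoff 9.
Maximizing over 3, 4, 2, 9, Player II chooses Z. Subgame-perfect outcome: (T, Z) with payoffs (11, 9).
Under simultaneous play:
R's best replies: W→B; X→B; Y→B; Z→T.
Player II's best replies: T→W; M→X; B→X.
The unique mutual best reply is (B, X), giving (10, 4).
Sequential outcome (T, Z) differs from the Nash profile (B, X).

no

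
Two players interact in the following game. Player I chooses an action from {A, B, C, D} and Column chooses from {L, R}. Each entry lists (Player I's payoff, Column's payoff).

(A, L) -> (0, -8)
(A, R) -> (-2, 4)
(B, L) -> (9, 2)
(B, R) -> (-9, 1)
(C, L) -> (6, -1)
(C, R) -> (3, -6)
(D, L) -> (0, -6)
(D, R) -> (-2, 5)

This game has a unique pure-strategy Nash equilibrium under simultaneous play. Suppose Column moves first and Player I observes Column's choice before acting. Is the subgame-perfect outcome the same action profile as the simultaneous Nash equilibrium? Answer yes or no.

yes

Backward induction with Column moving first.
- L → Player I plays B (best of 0, 9, 6, 0); Column gets 2.
- R → Player I plays C (best of -2, -9, 3, -2); Column gets -6.
Column's induced payoffs are 2, -6, so Column commits to L. Subgame-perfect outcome: (B, L) with payoffs (9, 2).
Under simultaneous play:
Player I's best replies: L→B; R→C.
Column's best replies: A→R; B→L; C→L; D→R.
The unique mutual best reply is (B, L), giving (9, 2).
Sequential outcome (B, L) coincides with the Nash profile (B, L).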